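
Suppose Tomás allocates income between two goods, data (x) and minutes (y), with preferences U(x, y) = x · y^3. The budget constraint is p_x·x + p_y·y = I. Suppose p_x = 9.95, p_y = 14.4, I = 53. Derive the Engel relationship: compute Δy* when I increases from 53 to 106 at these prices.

Δy* = 2.7604

Tangency: MRS = (1/3)·y/x = p_x/p_y.
So p_y·y = 3·p_x·x; combined with the budget, a share 0.25 of income goes to x.
Demand: x*(p_x,p_y,I) = 0.25·I/p_x and y* = 0.75·I/p_y.
At p_x=9.95, p_y=14.4, I=53: y* = 0.75·53/14.4 = 2.7604.
At I' = 106: y* = 5.5208. Change: 5.5208 − 2.7604 = 2.7604.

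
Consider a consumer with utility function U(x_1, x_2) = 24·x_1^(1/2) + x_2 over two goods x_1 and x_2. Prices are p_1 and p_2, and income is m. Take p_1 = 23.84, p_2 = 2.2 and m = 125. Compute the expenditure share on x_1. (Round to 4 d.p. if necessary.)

Set MRS = p_1/p_2: 12·x_1^(−1/2) = p_1/p_2.
Thus x_1* = (12·p_2/p_1)² — independent of m — with the rest of income spent on x_2.
Plugging in: x_1* = (12·2.2/23.84)² = 1.2263, x_2* = 43.5296.
Expenditure on x_1: 23.84·1.2263 = 29.2349; share = 0.2339.

share on x_1 = 0.2339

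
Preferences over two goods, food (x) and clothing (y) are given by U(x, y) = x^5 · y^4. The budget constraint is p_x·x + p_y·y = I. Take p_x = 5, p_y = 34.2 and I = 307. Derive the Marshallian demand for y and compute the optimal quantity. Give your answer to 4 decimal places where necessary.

MU_x/MU_y = (5·y)/(4·x); tangency sets this equal to p_x/p_y.
Rearranging, p_y·y = (4/5)·p_x·x. Substituting into the budget gives p_x·x·(1 + (4/5)) = I.
Demand: x*(p_x,p_y,I) = 5/9·I/p_x and y* = 4/9·I/p_y.
At p_x=5, p_y=34.2, I=307: y* = 4/9·307/34.2 = 3.9896.

y* = 3.9896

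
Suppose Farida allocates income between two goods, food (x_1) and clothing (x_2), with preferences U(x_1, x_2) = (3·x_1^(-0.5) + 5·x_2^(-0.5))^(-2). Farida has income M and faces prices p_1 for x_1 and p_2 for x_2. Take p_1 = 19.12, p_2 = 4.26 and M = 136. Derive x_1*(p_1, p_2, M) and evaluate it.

From the CES first-order condition, (3/5)·(x_2/x_1)^(1.5) = p_1/p_2.
Hence x_2/x_1 = ((5/3)·p_1/p_2)^(1/(1.5)), i.e. raised to the 2/3 power.
With the ratio pinned down, the budget gives x_1* = M/(p_1 + p_2·(x_2/x_1)) and x_2* = (x_2/x_1)·x_1*.
Numerically x_2/x_1 = 3.824882, so x_1* = 136/(19.12 + 4.26·3.824882) = 3.8403.

x_1* = 3.8403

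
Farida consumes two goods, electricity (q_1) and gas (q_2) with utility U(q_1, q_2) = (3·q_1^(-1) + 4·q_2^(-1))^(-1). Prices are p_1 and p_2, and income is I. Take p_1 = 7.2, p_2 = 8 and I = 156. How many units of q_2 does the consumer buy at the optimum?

MU_q_1 ∝ 3·q_1^(-2), MU_q_2 ∝ 4·q_2^(-2), so MRS = (3/4)·(q_2/q_1)^(2) = p_1/p_2.
Hence q_2/q_1 = ((4/3)·p_1/p_2)^(1/(2)), i.e. raised to the 0.5 power.
With the ratio pinned down, the budget gives q_1* = I/(p_1 + p_2·(q_2/q_1)) and q_2* = (q_2/q_1)·q_1*.
Numerically q_2/q_1 = 1.095445, so q_1* = 156/(7.2 + 8·1.095445) = 9.7723 and q_2* = 1.095445·9.7723 = 10.705.

q_2* = 10.705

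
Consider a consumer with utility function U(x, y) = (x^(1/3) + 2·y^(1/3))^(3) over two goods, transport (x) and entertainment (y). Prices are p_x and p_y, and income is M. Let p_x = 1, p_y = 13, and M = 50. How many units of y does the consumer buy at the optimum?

y* = 1.6908

With the ratio pinned down, the budget gives x* = M/(p_x + p_y·(y/x)) and y* = (y/x)·x*.
Numerically y/x = 0.060343, so x* = 50/(1 + 13·0.060343) = 28.0196 and y* = 0.060343·28.0196 = 1.6908.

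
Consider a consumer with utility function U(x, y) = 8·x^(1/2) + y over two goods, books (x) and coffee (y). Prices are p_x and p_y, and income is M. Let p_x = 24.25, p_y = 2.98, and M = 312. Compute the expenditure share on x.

share on x = 0.0188

Plugging in: x* = (4·2.98/24.25)² = 0.2416, y* = 102.7318.
Expenditure on x: 24.25·0.2416 = 5.8592; share = 0.0188.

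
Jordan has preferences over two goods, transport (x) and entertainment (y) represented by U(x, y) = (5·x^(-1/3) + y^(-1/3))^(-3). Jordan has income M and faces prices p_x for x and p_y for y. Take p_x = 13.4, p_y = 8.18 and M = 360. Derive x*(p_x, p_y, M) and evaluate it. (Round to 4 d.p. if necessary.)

MU_x ∝ 5·x^(-4/3), MU_y ∝ y^(-4/3), so MRS = 5·(y/x)^(4/3) = p_x/p_y.
Hence y/x = ((1/5)·p_x/p_y)^(1/(4/3)), i.e. raised to the 0.75 power.
Substitute y = (y/x)·x into the budget: x* = M/(p_x + p_y·(y/x)).
Numerically y/x = 0.433048, so x* = 360/(13.4 + 8.18·0.433048) = 21.2485.

x* = 21.2485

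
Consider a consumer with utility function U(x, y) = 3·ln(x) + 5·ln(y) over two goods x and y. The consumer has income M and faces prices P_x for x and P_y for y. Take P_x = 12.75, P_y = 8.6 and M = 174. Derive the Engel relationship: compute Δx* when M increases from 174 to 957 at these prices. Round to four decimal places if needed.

Δx* = 23.0294

MU_x/MU_y = (3·y)/(5·x); tangency sets this equal to P_x/P_y.
So 3·P_y·y = 5·P_x·x; combined with the budget, a share 0.375 of income goes to x.
Demand: x*(P_x,P_y,M) = 0.375·M/P_x and y* = 0.625·M/P_y.
At P_x=12.75, P_y=8.6, M=174: x* = 0.375·174/12.75 = 5.1176.
At M' = 957: x* = 28.1471. Change: 28.1471 − 5.1176 = 23.0294.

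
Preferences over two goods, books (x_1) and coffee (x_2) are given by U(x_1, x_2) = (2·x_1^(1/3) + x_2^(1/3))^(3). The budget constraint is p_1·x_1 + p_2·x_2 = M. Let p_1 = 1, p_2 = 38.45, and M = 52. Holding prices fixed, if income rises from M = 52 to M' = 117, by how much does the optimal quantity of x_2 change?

Δx_2* = 0.0912

MU_x_1 ∝ 2·x_1^(-2/3), MU_x_2 ∝ x_2^(-2/3), so MRS = 2·(x_2/x_1)^(2/3) = p_1/p_2.
Solve for the ratio: x_2/x_1 = [(1/2)·p_1/p_2]^(1.5).
With the ratio pinned down, the budget gives x_1* = M/(p_1 + p_2·(x_2/x_1)) and x_2* = (x_2/x_1)·x_1*.
Numerically x_2/x_1 = 0.001483, so x_1* = 52/(1 + 38.45·0.001483) = 49.195 and x_2* = 0.001483·49.195 = 0.073.
At M' = 117: x_2* = 0.1641. Change: 0.1641 − 0.073 = 0.0912.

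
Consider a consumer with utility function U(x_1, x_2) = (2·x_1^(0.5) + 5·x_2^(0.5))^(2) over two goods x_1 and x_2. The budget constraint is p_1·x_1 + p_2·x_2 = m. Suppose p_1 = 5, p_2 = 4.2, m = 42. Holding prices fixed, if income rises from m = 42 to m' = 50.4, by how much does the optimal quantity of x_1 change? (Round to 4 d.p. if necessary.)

MU_x_1 ∝ 2·x_1^(-0.5), MU_x_2 ∝ 5·x_2^(-0.5), so MRS = (2/5)·(x_2/x_1)^(0.5) = p_1/p_2.
Hence x_2/x_1 = ((5/2)·p_1/p_2)^(1/(0.5)), i.e. raised to the 2 power.
Substitute x_2 = (x_2/x_1)·x_1 into the budget: x_1* = m/(p_1 + p_2·(x_2/x_1)).
Numerically x_2/x_1 = 8.85771, so x_1* = 42/(5 + 4.2·8.85771) = 0.9952.
At m' = 50.4: x_1* = 1.1942. Change: 1.1942 − 0.9952 = 0.199.

Δx_1* = 0.199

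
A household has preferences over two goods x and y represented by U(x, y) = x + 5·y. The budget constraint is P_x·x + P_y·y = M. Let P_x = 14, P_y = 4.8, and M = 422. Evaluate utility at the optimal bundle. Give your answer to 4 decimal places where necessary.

Perfect substitutes: compare marginal utility per dollar. 1/P_x vs 5/P_y → 0.0714 vs 1.0417.
y gives more utility per dollar, so spend all income on y: y* = M/P_y, x* = 0.
Numerically: x* = 0, y* = 87.9167.
Utility at the optimum: U(0, 87.9167) = 439.5833.

V = 439.5833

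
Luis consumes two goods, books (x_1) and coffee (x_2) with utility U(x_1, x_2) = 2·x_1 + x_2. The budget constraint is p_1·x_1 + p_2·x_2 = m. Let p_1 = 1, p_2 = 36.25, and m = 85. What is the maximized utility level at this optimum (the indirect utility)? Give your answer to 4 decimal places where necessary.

Numerically: x_1* = 85, x_2* = 0.
Utility at the optimum: U(85, 0) = 170.

V = 170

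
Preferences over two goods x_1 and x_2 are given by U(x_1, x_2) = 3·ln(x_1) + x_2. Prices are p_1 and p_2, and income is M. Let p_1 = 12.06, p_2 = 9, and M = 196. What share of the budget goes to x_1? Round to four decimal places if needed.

share on x_1 = 0.1378

MU_x_1 = 3/x_1, MU_x_2 = 1. Tangency: 3/x_1 = p_1/p_2.
So x_1*(p_1,p_2) = 3·p_2/p_1, independent of income; and x_2* = (M − 3·p_2)/p_2.
At the given prices: x_1* = 3·9/12.06 = 2.2388, and x_2* = 18.7778.
Expenditure on x_1: 12.06·2.2388 = 27; share = 0.1378.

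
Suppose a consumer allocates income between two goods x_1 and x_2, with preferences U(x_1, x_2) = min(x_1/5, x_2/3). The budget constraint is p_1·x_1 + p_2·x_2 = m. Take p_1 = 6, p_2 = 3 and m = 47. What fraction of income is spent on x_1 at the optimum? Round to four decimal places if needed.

Leontief preferences: the optimum is at the kink where x_1/5 = x_2/3, i.e. x_2 = (3/5)·x_1.
Budget: p_1·x_1 + p_2·(3/5)·x_1 = m, so (5·p_1 + 3·p_2)·x_1 = 5·m.
Demand: x_1*(p_1,p_2,m) = 5·m/(5·p_1 + 3·p_2), x_2* = 3·m/(5·p_1 + 3·p_2).
Here 5·6 + 3·3 = 39, giving x_1* = 6.0256 and x_2* = 3.6154.
Expenditure on x_1: 6·6.0256 = 36.1538; share = 0.7692.

share on x_1 = 0.7692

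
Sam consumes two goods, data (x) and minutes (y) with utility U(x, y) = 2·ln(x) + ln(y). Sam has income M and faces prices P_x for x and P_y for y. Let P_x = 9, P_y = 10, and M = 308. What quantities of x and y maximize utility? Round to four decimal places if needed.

x* = 22.8148, y* = 10.2667

MU_x/MU_y = (2·y)/(x); tangency sets this equal to P_x/P_y.
So 2·P_y·y = P_x·x; combined with the budget, a share 2/3 of income goes to x.
Demand: x*(P_x,P_y,M) = 2/3·M/P_x and y* = 1/3·M/P_y.
At P_x=9, P_y=10, M=308: x* = 2/3·308/9 = 22.8148, y* = 10.2667.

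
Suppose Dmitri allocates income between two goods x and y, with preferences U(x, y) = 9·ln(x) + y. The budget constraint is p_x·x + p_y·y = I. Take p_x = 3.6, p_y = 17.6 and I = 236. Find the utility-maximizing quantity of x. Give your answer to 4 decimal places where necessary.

Set MRS = p_x/p_y: (9/x)/1 = p_x/p_y.
So x*(p_x,p_y) = 9·p_y/p_x, independent of income; and y* = (I − 9·p_y)/p_y.
At the given prices: x* = 9·17.6/3.6 = 44.

x* = 44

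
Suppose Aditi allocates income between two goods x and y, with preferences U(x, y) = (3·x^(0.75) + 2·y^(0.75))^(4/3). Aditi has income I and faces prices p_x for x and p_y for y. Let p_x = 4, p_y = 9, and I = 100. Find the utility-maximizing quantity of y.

MRS = MU_x/MU_y = (3/2)·(y/x)^(0.25). Set equal to p_x/p_y.
Solve for the ratio: y/x = [(2/3)·p_x/p_y]^(4).
Substitute y = (y/x)·x into the budget: x* = I/(p_x + p_y·(y/x)).
Numerically y/x = 0.007707, so x* = 100/(4 + 9·0.007707) = 24.5739 and y* = 0.007707·24.5739 = 0.1894.

y* = 0.1894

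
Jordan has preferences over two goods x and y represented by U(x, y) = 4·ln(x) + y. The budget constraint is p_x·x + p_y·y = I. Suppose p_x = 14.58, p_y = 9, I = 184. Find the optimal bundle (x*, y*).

x* = 2.4691, y* = 16.4444

MU_x = 4/x, MU_y = 1. Tangency: 4/x = p_x/p_y.
So x*(p_x,p_y) = 4·p_y/p_x, independent of income; and y* = (I − 4·p_y)/p_y.
At the given prices: x* = 4·9/14.58 = 2.4691, and y* = 16.4444.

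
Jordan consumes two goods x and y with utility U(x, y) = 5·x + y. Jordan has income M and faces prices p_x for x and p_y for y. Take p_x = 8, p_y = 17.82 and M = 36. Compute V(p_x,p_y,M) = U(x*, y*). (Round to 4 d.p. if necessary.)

V = 22.5

Linear utility — the consumer picks whichever good has higher MU/price: 5/8 = 0.625 vs 1/17.82 = 0.0561.
x gives more utility per dollar, so spend all income on x: x* = M/p_x, y* = 0.
Numerically: x* = 4.5, y* = 0.
Utility at the optimum: U(4.5, 0) = 22.5.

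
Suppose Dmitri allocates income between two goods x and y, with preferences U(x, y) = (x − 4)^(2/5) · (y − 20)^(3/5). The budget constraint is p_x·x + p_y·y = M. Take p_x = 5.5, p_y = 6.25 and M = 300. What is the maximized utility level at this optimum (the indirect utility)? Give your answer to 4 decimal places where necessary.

V = 13.1442

After buying the subsistence bundle (4, 20), a share 0.4 of the remaining income goes to x: x* = 4 + 0.4·(M − 4p_x − 20p_y)/p_x.
Discretionary income = 300 − 4·5.5 − 20·6.25 = 153; x* = 4 + 0.4·153/5.5 = 15.1273; y* = 20 + 0.6·153/6.25 = 34.688.
Utility at the optimum: U(15.1273, 34.688) = 13.1442.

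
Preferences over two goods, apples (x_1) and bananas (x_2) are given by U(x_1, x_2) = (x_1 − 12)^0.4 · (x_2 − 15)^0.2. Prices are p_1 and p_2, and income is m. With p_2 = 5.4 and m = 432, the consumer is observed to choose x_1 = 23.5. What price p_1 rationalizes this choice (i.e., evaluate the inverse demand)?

p_1 = 12

Let x_1' = x_1−12, x_2' = x_2−15. MRS = 2·x_2'/x_1' = p_1/p_2.
Substituting into the budget: x_1* = 12 + 2/3·(m − 12·p_1 − 15·p_2)/p_1, and x_2* = 15 + 1/3·(…)/p_2.
Set x_1* = 23.5 in the demand function and solve for p_1: p_1 = 12.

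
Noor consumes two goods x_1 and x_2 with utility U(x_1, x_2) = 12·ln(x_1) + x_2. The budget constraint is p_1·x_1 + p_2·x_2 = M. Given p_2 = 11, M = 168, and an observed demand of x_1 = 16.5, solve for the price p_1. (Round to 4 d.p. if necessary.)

Set MRS = p_1/p_2: (12/x_1)/1 = p_1/p_2.
So x_1*(p_1,p_2) = 12·p_2/p_1, independent of income; and x_2* = (M − 12·p_2)/p_2.
Set x_1* = 16.5 in the demand function and solve for p_1: p_1 = 8.

p_1 = 8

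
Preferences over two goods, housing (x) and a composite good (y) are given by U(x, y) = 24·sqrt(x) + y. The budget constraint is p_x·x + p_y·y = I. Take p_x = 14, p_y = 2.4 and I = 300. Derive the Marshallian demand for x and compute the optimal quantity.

Utility is quasi-linear in y; the FOC for x is 12/√x = p_x/p_y.
Thus x* = (12·p_y/p_x)² — independent of I — with the rest of income spent on y.
Plugging in: x* = (12·2.4/14)² = 4.2318.

x* = 4.2318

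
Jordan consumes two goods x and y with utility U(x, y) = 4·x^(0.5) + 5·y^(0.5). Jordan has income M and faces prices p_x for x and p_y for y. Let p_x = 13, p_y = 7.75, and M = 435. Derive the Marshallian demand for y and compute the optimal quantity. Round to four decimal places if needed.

Substitute y = (y/x)·x into the budget: x* = M/(p_x + p_y·(y/x)).
Numerically y/x = 4.396462, so x* = 435/(13 + 7.75·4.396462) = 9.241 and y* = 4.396462·9.241 = 40.6279.

y* = 40.6279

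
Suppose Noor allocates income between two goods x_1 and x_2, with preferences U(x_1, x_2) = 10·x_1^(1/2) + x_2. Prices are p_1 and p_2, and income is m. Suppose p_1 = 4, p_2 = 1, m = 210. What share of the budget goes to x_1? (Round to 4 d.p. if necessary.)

share on x_1 = 0.0298

Utility is quasi-linear in x_2; the FOC for x_1 is 5/√x_1 = p_1/p_2.
Solve: √x_1 = 5·p_2/p_1, so x_1*(p_1,p_2) = (5·p_2/p_1)², and x_2* = (m − p_1·x_1*)/p_2.
Plugging in: x_1* = (5·1/4)² = 1.5625, x_2* = 203.75.
Expenditure on x_1: 4·1.5625 = 6.25; share = 0.0298.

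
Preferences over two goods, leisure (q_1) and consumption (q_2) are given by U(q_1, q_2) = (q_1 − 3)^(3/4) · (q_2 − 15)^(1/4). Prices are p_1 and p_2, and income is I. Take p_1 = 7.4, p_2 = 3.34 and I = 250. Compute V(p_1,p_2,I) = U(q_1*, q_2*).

Let q_1' = q_1−3, q_2' = q_2−15. MRS = 3·q_2'/q_1' = p_1/p_2.
After buying the subsistence bundle (3, 15), a share 0.75 of the remaining income goes to q_1: q_1* = 3 + 0.75·(I − 3p_1 − 15p_2)/p_1.
Discretionary income = 250 − 3·7.4 − 15·3.34 = 177.7; q_1* = 3 + 0.75·177.7/7.4 = 21.0101; q_2* = 15 + 0.25·177.7/3.34 = 28.3009.
Utility at the optimum: U(21.0101, 28.3009) = 16.6958.

V = 16.6958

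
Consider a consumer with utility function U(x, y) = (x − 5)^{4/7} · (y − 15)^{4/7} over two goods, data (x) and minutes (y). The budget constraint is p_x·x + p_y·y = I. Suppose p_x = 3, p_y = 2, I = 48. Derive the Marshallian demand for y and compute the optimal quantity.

y* = 15.75

This is Cobb-Douglas in (x−5, y−15): tangency gives 4/7·p_y·(y−15) = 4/7·p_x·(x−5).
Substituting into the budget: x* = 5 + 0.5·(I − 5·p_x − 15·p_y)/p_x, and y* = 15 + 0.5·(…)/p_y.
Discretionary income = 48 − 5·3 − 15·2 = 3; y* = 15 + 0.5·3/2 = 15.75.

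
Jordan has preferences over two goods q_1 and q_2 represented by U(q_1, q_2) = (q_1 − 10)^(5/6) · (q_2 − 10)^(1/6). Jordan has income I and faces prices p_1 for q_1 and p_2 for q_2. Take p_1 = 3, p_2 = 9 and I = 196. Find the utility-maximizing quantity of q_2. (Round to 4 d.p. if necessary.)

q_2* = 11.4074

Let q_1' = q_1−10, q_2' = q_2−10. MRS = 5·q_2'/q_1' = p_1/p_2.
After buying the subsistence bundle (10, 10), a share 5/6 of the remaining income goes to q_1: q_1* = 10 + 5/6·(I − 10p_1 − 10p_2)/p_1.
Discretionary income = 196 − 10·3 − 10·9 = 76; q_2* = 10 + 1/6·76/9 = 11.4074.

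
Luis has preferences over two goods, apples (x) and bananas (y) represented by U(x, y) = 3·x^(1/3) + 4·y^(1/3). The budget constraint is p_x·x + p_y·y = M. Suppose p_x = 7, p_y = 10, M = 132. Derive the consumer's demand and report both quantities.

x* = 8.2413, y* = 7.4311

MRS = MU_x/MU_y = (3/4)·(y/x)^(2/3). Set equal to p_x/p_y.
Hence y/x = ((4/3)·p_x/p_y)^(1/(2/3)), i.e. raised to the 1.5 power.
With the ratio pinned down, the budget gives x* = M/(p_x + p_y·(y/x)) and y* = (y/x)·x*.
Numerically y/x = 0.901686, so x* = 132/(7 + 10·0.901686) = 8.2413 and y* = 0.901686·8.2413 = 7.4311.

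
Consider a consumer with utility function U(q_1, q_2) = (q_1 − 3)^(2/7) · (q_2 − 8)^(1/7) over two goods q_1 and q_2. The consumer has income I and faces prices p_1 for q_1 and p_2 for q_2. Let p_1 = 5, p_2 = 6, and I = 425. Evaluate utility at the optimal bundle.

V = 4.6478

After buying the subsistence bundle (3, 8), a share 2/3 of the remaining income goes to q_1: q_1* = 3 + 2/3·(I − 3p_1 − 8p_2)/p_1.
Discretionary income = 425 − 3·5 − 8·6 = 362; q_1* = 3 + 2/3·362/5 = 51.2667; q_2* = 8 + 1/3·362/6 = 28.1111.
Utility at the optimum: U(51.2667, 28.1111) = 4.6478.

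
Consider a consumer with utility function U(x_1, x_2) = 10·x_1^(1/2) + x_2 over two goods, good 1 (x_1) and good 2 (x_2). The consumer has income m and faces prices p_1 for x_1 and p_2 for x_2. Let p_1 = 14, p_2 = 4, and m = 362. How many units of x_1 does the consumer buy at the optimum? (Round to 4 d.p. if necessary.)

Thus x_1* = (5·p_2/p_1)² — independent of m — with the rest of income spent on x_2.
Plugging in: x_1* = (5·4/14)² = 2.0408.

x_1* = 2.0408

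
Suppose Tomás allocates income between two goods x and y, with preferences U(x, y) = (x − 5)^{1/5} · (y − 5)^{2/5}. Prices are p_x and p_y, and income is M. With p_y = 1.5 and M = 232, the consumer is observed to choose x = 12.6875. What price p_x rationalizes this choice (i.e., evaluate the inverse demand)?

MRS = (1/2)·(y−5)/(x−5). Tangency with p_x/p_y gives y−5 = 2·(p_x/p_y)·(x−5).
After buying the subsistence bundle (5, 5), a share 1/3 of the remaining income goes to x: x* = 5 + 1/3·(M − 5p_x − 5p_y)/p_x.
Set x* = 12.6875 in the demand function and solve for p_x: p_x = 8.

p_x = 8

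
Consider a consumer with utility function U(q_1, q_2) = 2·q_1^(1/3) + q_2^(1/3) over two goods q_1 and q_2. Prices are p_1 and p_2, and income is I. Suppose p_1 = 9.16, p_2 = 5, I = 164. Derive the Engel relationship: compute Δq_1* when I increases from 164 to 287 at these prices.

Δq_1* = 9.0819

From the CES first-order condition, 2·(q_2/q_1)^(2/3) = p_1/p_2.
Hence q_2/q_1 = ((1/2)·p_1/p_2)^(1/(2/3)), i.e. raised to the 1.5 power.
Substitute q_2 = (q_2/q_1)·q_1 into the budget: q_1* = I/(p_1 + p_2·(q_2/q_1)).
Numerically q_2/q_1 = 0.876684, so q_1* = 164/(9.16 + 5·0.876684) = 12.1092.
At I' = 287: q_1* = 21.1911. Change: 21.1911 − 12.1092 = 9.0819.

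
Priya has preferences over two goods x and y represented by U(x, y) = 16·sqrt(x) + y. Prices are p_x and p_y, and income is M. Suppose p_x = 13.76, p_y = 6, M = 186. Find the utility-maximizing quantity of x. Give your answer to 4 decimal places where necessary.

x* = 12.1687

Thus x* = (8·p_y/p_x)² — independent of M — with the rest of income spent on y.
Plugging in: x* = (8·6/13.76)² = 12.1687.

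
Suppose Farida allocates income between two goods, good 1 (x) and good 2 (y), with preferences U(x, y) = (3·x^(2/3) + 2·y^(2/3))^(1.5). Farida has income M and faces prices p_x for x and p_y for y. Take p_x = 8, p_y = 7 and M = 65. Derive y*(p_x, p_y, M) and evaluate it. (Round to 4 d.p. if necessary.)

y* = 2.5909

MRS = MU_x/MU_y = (3/2)·(y/x)^(1/3). Set equal to p_x/p_y.
Solve for the ratio: y/x = [(2/3)·p_x/p_y]^(3).
With the ratio pinned down, the budget gives x* = M/(p_x + p_y·(y/x)) and y* = (y/x)·x*.
Numerically y/x = 0.442285, so x* = 65/(8 + 7·0.442285) = 5.858 and y* = 0.442285·5.858 = 2.5909.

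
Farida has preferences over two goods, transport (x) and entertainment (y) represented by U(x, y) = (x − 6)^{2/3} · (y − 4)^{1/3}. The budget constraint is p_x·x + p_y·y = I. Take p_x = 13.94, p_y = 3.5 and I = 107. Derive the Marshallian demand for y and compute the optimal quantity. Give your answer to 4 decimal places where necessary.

y* = 4.8914

This is Cobb-Douglas in (x−6, y−4): tangency gives 2/3·p_y·(y−4) = 1/3·p_x·(x−6).
After buying the subsistence bundle (6, 4), a share 2/3 of the remaining income goes to x: x* = 6 + 2/3·(I − 6p_x − 4p_y)/p_x.
Discretionary income = 107 − 6·13.94 − 4·3.5 = 9.36; y* = 4 + 1/3·9.36/3.5 = 4.8914.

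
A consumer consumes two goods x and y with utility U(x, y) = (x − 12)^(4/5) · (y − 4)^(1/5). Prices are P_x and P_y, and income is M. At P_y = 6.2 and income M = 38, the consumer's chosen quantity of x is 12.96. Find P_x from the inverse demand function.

P_x = 1

Let x' = x−12, y' = y−4. MRS = 4·y'/x' = P_x/P_y.
After buying the subsistence bundle (12, 4), a share 0.8 of the remaining income goes to x: x* = 12 + 0.8·(M − 12P_x − 4P_y)/P_x.
Set x* = 12.96 in the demand function and solve for P_x: P_x = 1.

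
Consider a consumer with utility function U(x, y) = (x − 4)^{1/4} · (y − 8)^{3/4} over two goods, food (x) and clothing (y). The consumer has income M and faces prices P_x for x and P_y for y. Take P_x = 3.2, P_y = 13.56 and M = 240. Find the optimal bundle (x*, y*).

MRS = (1/3)·(y−8)/(x−4). Tangency with P_x/P_y gives y−8 = 3·(P_x/P_y)·(x−4).
Substituting into the budget: x* = 4 + 0.25·(M − 4·P_x − 8·P_y)/P_x, and y* = 8 + 0.75·(…)/P_y.
Discretionary income = 240 − 4·3.2 − 8·13.56 = 118.72; x* = 4 + 0.25·118.72/3.2 = 13.275; y* = 8 + 0.75·118.72/13.56 = 14.5664.

x* = 13.275, y* = 14.5664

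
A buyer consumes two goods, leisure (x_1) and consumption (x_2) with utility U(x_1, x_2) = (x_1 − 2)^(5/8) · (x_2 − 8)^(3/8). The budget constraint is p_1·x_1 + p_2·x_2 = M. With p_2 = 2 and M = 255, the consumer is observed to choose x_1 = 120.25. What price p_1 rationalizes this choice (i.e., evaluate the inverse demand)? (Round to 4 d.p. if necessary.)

p_1 = 1.25

This is Cobb-Douglas in (x_1−2, x_2−8): tangency gives 0.625·p_2·(x_2−8) = 0.375·p_1·(x_1−2).
After buying the subsistence bundle (2, 8), a share 0.625 of the remaining income goes to x_1: x_1* = 2 + 0.625·(M − 2p_1 − 8p_2)/p_1.
Set x_1* = 120.25 in the demand function and solve for p_1: p_1 = 1.25.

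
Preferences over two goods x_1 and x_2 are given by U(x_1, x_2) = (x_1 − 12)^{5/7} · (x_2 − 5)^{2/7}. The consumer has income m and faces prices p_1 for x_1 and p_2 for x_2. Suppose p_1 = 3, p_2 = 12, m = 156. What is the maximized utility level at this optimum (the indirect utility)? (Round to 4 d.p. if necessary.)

Discretionary income = 156 − 12·3 − 5·12 = 60; x_1* = 12 + 5/7·60/3 = 26.2857; x_2* = 5 + 2/7·60/12 = 6.4286.
Utility at the optimum: U(26.2857, 6.4286) = 7.3992.

V = 7.3992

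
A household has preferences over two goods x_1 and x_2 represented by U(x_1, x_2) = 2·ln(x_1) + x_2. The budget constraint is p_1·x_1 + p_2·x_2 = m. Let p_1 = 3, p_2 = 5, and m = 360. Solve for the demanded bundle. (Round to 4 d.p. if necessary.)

x_1* = 3.3333, x_2* = 70

Set MRS = p_1/p_2: (2/x_1)/1 = p_1/p_2.
So x_1*(p_1,p_2) = 2·p_2/p_1, independent of income; and x_2* = (m − 2·p_2)/p_2.
At the given prices: x_1* = 2·5/3 = 3.3333, and x_2* = 70.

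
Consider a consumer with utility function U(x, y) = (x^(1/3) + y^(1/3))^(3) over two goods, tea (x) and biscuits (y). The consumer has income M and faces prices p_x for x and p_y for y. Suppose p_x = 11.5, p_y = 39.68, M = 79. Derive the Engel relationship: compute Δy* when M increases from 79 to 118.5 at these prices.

From the CES first-order condition, (y/x)^(2/3) = p_x/p_y.
Solve for the ratio: y/x = [p_x/p_y]^(1.5).
Substitute y = (y/x)·x into the budget: x* = M/(p_x + p_y·(y/x)).
Numerically y/x = 0.156023, so x* = 79/(11.5 + 39.68·0.156023) = 4.4655 and y* = 0.156023·4.4655 = 0.6967.
At M' = 118.5: y* = 1.0451. Change: 1.0451 − 0.6967 = 0.3484.

Δy* = 0.3484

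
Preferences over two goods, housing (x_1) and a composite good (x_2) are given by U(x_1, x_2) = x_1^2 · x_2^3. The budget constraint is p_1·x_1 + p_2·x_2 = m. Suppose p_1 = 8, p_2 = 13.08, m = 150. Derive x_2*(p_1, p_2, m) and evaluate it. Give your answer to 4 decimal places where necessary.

Tangency: MRS = (2/3)·x_2/x_1 = p_1/p_2.
Rearranging, p_2·x_2 = (3/2)·p_1·x_1. Substituting into the budget gives p_1·x_1·(1 + (3/2)) = m.
Demand: x_1*(p_1,p_2,m) = 0.4·m/p_1 and x_2* = 0.6·m/p_2.
At p_1=8, p_2=13.08, m=150: x_2* = 0.6·150/13.08 = 6.8807.

x_2* = 6.8807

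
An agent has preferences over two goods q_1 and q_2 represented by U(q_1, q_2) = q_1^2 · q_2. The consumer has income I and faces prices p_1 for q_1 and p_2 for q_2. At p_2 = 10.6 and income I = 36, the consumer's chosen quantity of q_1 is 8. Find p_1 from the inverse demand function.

Tangency: MRS = 2·q_2/q_1 = p_1/p_2.
Rearranging, p_2·q_2 = (1/2)·p_1·q_1. Substituting into the budget gives p_1·q_1·(1 + (1/2)) = I.
Demand: q_1*(p_1,p_2,I) = 2/3·I/p_1 and q_2* = 1/3·I/p_2.
Set q_1* = 8 in the demand function and solve for p_1: p_1 = 3.

p_1 = 3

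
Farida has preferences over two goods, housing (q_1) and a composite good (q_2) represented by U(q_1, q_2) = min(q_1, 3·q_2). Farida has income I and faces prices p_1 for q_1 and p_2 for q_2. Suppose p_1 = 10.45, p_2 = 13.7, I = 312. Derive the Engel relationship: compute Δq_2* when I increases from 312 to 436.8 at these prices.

Δq_2* = 2.7703

With perfect complements, no substitution: consume in ratio q_1:q_2 = 3:1.
Budget: p_1·q_1 + p_2·(1/3)·q_1 = I, so (3·p_1 + p_2)·q_1 = 3·I.
Demand: q_1*(p_1,p_2,I) = 3·I/(3·p_1 + p_2), q_2* = I/(3·p_1 + p_2).
Here 3·10.45 + 13.7 = 45.05, giving q_2* = 6.9256.
At I' = 436.8: q_2* = 9.6959. Change: 9.6959 − 6.9256 = 2.7703.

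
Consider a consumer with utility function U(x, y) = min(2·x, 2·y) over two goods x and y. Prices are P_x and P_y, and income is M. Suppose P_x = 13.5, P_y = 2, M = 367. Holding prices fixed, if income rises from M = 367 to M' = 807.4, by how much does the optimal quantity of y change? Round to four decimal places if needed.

Δy* = 28.4129

With perfect complements, no substitution: consume in ratio x:y = 2:2.
Budget: P_x·x + P_y·x = M, so (2·P_x + 2·P_y)·x = 2·M.
Demand: x*(P_x,P_y,M) = 2·M/(2·P_x + 2·P_y), y* = 2·M/(2·P_x + 2·P_y).
Here 2·13.5 + 2·2 = 31, giving y* = 23.6774.
At M' = 807.4: y* = 52.0903. Change: 52.0903 − 23.6774 = 28.4129.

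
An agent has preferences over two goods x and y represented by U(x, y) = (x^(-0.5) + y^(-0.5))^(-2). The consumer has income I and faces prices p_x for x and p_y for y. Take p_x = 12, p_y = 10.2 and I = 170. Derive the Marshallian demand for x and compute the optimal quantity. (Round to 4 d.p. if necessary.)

x* = 7.2751

MRS = MU_x/MU_y = (y/x)^(1.5). Set equal to p_x/p_y.
Solve for the ratio: y/x = [p_x/p_y]^(2/3).
With the ratio pinned down, the budget gives x* = I/(p_x + p_y·(y/x)) and y* = (y/x)·x*.
Numerically y/x = 1.114433, so x* = 170/(12 + 10.2·1.114433) = 7.2751.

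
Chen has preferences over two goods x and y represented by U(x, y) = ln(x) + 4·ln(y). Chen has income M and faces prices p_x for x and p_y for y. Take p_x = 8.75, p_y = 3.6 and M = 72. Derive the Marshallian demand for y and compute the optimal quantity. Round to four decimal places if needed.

y* = 16

MU_x/MU_y = (y)/(4·x); tangency sets this equal to p_x/p_y.
Rearranging, p_y·y = 4·p_x·x. Substituting into the budget gives p_x·x·(1 + 4) = M.
Demand: x*(p_x,p_y,M) = 0.2·M/p_x and y* = 0.8·M/p_y.
At p_x=8.75, p_y=3.6, M=72: y* = 0.8·72/3.6 = 16.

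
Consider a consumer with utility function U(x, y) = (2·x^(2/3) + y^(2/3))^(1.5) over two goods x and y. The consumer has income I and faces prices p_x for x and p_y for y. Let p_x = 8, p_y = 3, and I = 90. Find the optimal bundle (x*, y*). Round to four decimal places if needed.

x* = 5.9559, y* = 14.1176

MRS = MU_x/MU_y = 2·(y/x)^(1/3). Set equal to p_x/p_y.
Solve for the ratio: y/x = [(1/2)·p_x/p_y]^(3).
With the ratio pinned down, the budget gives x* = I/(p_x + p_y·(y/x)) and y* = (y/x)·x*.
Numerically y/x = 2.37037, so x* = 90/(8 + 3·2.37037) = 5.9559 and y* = 2.37037·5.9559 = 14.1176.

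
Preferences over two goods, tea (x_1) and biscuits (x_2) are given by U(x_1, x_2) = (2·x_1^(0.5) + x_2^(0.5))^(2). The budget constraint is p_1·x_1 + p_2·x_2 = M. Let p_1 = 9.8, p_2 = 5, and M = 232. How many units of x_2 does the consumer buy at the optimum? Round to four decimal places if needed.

x_2* = 15.2591

MRS = MU_x_1/MU_x_2 = 2·(x_2/x_1)^(0.5). Set equal to p_1/p_2.
Solve for the ratio: x_2/x_1 = [(1/2)·p_1/p_2]^(2).
Substitute x_2 = (x_2/x_1)·x_1 into the budget: x_1* = M/(p_1 + p_2·(x_2/x_1)).
Numerically x_2/x_1 = 0.9604, so x_1* = 232/(9.8 + 5·0.9604) = 15.8882 and x_2* = 0.9604·15.8882 = 15.2591.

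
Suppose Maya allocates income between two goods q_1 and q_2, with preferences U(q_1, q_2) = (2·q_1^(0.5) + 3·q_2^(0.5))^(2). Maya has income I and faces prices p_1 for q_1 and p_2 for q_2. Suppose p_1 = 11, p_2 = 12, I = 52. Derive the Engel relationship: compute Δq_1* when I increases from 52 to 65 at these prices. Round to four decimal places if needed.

Δq_1* = 0.3859

MU_q_1 ∝ 2·q_1^(-0.5), MU_q_2 ∝ 3·q_2^(-0.5), so MRS = (2/3)·(q_2/q_1)^(0.5) = p_1/p_2.
Hence q_2/q_1 = ((3/2)·p_1/p_2)^(1/(0.5)), i.e. raised to the 2 power.
Substitute q_2 = (q_2/q_1)·q_1 into the budget: q_1* = I/(p_1 + p_2·(q_2/q_1)).
Numerically q_2/q_1 = 1.890625, so q_1* = 52/(11 + 12·1.890625) = 1.5436.
At I' = 65: q_1* = 1.9295. Change: 1.9295 − 1.5436 = 0.3859.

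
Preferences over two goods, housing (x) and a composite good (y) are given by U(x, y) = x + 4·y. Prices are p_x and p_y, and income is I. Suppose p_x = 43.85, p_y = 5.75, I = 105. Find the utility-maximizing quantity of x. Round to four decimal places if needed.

x* = 0

Perfect substitutes: compare marginal utility per dollar. 1/p_x vs 4/p_y → 0.0228 vs 0.6957.
y gives more utility per dollar, so spend all income on y: y* = I/p_y, x* = 0.
Numerically: x* = 0, y* = 18.2609.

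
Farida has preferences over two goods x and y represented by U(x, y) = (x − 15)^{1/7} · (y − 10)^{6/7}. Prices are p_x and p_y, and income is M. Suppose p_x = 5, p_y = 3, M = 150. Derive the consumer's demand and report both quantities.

x* = 16.2857, y* = 22.8571

Discretionary income = 150 − 15·5 − 10·3 = 45; x* = 15 + 1/7·45/5 = 16.2857; y* = 10 + 6/7·45/3 = 22.8571.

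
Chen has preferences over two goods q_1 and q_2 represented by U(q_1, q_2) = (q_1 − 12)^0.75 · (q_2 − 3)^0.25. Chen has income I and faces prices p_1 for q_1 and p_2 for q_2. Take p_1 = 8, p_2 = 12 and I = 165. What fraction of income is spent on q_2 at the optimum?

MRS = 3·(q_2−3)/(q_1−12). Tangency with p_1/p_2 gives q_2−3 = (1/3)·(p_1/p_2)·(q_1−12).
After buying the subsistence bundle (12, 3), a share 0.75 of the remaining income goes to q_1: q_1* = 12 + 0.75·(I − 12p_1 − 3p_2)/p_1.
Discretionary income = 165 − 12·8 − 3·12 = 33; q_1* = 12 + 0.75·33/8 = 15.0938; q_2* = 3 + 0.25·33/12 = 3.6875.
Expenditure on q_2: 12·3.6875 = 44.25; share = 0.2682.

share on q_2 = 0.2682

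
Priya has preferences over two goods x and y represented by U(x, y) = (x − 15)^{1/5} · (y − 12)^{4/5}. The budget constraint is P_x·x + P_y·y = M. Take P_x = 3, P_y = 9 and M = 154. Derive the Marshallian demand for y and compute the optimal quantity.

y* = 12.0889

Substituting into the budget: x* = 15 + 0.2·(M − 15·P_x − 12·P_y)/P_x, and y* = 12 + 0.8·(…)/P_y.
Discretionary income = 154 − 15·3 − 12·9 = 1; y* = 12 + 0.8·1/9 = 12.0889.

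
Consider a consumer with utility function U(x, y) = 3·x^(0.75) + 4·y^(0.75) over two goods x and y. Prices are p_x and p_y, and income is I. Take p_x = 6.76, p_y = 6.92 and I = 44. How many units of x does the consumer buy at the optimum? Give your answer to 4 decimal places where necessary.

MRS = MU_x/MU_y = (3/4)·(y/x)^(0.25). Set equal to p_x/p_y.
Solve for the ratio: y/x = [(4/3)·p_x/p_y]^(4).
Substitute y = (y/x)·x into the budget: x* = I/(p_x + p_y·(y/x)).
Numerically y/x = 2.878176, so x* = 44/(6.76 + 6.92·2.878176) = 1.6494.

x* = 1.6494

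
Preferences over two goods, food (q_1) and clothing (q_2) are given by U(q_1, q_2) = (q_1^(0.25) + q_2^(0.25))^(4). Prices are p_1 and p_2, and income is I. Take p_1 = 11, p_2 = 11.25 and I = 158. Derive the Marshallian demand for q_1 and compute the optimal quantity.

From the CES first-order condition, (q_2/q_1)^(0.75) = p_1/p_2.
Hence q_2/q_1 = (p_1/p_2)^(1/(0.75)), i.e. raised to the 4/3 power.
With the ratio pinned down, the budget gives q_1* = I/(p_1 + p_2·(q_2/q_1)) and q_2* = (q_2/q_1)·q_1*.
Numerically q_2/q_1 = 0.970481, so q_1* = 158/(11 + 11.25·0.970481) = 7.2087.

q_1* = 7.2087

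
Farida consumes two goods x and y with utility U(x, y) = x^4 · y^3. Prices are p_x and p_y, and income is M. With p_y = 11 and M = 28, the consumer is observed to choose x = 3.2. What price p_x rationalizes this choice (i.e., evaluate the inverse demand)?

p_x = 5

The MRS is (4/3)·y/x. Set MRS = p_x/p_y.
Rearranging, p_y·y = (3/4)·p_x·x. Substituting into the budget gives p_x·x·(1 + (3/4)) = M.
Demand: x*(p_x,p_y,M) = 4/7·M/p_x and y* = 3/7·M/p_y.
Set x* = 3.2 in the demand function and solve for p_x: p_x = 5.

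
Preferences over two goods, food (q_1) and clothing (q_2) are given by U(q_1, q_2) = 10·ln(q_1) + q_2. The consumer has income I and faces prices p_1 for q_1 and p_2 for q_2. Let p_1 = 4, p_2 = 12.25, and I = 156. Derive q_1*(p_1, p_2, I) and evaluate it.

Set MRS = p_1/p_2: (10/q_1)/1 = p_1/p_2.
So q_1*(p_1,p_2) = 10·p_2/p_1, independent of income; and q_2* = (I − 10·p_2)/p_2.
At the given prices: q_1* = 10·12.25/4 = 30.625.

q_1* = 30.625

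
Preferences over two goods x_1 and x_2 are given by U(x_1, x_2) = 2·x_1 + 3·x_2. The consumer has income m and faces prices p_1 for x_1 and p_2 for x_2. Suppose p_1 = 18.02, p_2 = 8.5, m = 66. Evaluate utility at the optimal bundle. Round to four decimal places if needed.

V = 23.2941

Perfect substitutes: compare marginal utility per dollar. 2/p_1 vs 3/p_2 → 0.111 vs 0.3529.
x_2 gives more utility per dollar, so spend all income on x_2: x_2* = m/p_2, x_1* = 0.
Numerically: x_1* = 0, x_2* = 7.7647.
Utility at the optimum: U(0, 7.7647) = 23.2941.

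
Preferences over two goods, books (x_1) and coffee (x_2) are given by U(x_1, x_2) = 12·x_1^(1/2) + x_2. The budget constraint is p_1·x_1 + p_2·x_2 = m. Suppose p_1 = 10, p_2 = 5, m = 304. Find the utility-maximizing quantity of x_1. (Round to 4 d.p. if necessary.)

x_1* = 9

Thus x_1* = (6·p_2/p_1)² — independent of m — with the rest of income spent on x_2.
Plugging in: x_1* = (6·5/10)² = 9.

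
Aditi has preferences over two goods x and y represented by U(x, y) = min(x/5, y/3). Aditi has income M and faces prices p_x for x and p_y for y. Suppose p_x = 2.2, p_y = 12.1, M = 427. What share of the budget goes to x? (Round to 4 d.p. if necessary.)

Demand: x*(p_x,p_y,M) = 5·M/(5·p_x + 3·p_y), y* = 3·M/(5·p_x + 3·p_y).
Here 5·2.2 + 3·12.1 = 47.3, giving x* = 45.1374 and y* = 27.0825.
Expenditure on x: 2.2·45.1374 = 99.3023; share = 0.2326.

share on x = 0.2326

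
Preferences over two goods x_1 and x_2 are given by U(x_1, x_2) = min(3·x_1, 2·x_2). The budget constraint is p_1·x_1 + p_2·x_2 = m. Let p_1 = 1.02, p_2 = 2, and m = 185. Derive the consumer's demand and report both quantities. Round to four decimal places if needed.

Here 2·1.02 + 3·2 = 8.04, giving x_1* = 46.0199 and x_2* = 69.0299.

x_1* = 46.0199, x_2* = 69.0299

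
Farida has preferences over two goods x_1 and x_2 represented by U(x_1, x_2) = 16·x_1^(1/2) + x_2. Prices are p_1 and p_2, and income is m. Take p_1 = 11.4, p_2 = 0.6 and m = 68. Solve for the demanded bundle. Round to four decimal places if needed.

MU_x_1 = 8/√x_1, MU_x_2 = 1. Tangency: 8/√x_1 = p_1/p_2.
Solve: √x_1 = 8·p_2/p_1, so x_1*(p_1,p_2) = (8·p_2/p_1)², and x_2* = (m − p_1·x_1*)/p_2.
Plugging in: x_1* = (8·0.6/11.4)² = 0.1773, x_2* = 109.9649.

x_1* = 0.1773, x_2* = 109.9649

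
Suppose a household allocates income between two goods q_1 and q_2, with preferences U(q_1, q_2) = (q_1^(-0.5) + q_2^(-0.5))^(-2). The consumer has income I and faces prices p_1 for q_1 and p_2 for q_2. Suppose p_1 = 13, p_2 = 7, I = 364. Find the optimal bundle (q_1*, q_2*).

MU_q_1 ∝ q_1^(-1.5), MU_q_2 ∝ q_2^(-1.5), so MRS = (q_2/q_1)^(1.5) = p_1/p_2.
Solve for the ratio: q_2/q_1 = [p_1/p_2]^(2/3).
Substitute q_2 = (q_2/q_1)·q_1 into the budget: q_1* = I/(p_1 + p_2·(q_2/q_1)).
Numerically q_2/q_1 = 1.510881, so q_1* = 364/(13 + 7·1.510881) = 15.4393 and q_2* = 1.510881·15.4393 = 23.327.

q_1* = 15.4393, q_2* = 23.327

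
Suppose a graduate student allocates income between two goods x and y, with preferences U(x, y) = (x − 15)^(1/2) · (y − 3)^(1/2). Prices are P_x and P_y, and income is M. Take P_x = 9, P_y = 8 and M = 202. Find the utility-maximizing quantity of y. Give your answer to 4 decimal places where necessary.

y* = 5.6875

Substituting into the budget: x* = 15 + 0.5·(M − 15·P_x − 3·P_y)/P_x, and y* = 3 + 0.5·(…)/P_y.
Discretionary income = 202 − 15·9 − 3·8 = 43; y* = 3 + 0.5·43/8 = 5.6875.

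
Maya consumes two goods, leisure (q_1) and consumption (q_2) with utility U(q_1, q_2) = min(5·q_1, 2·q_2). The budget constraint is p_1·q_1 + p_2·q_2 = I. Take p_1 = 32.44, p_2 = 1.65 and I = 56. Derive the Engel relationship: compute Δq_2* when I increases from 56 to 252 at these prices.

Leontief preferences: the optimum is at the kink where q_1/2 = q_2/5, i.e. q_2 = (5/2)·q_1.
Budget: p_1·q_1 + p_2·(5/2)·q_1 = I, so (2·p_1 + 5·p_2)·q_1 = 2·I.
Demand: q_1*(p_1,p_2,I) = 2·I/(2·p_1 + 5·p_2), q_2* = 5·I/(2·p_1 + 5·p_2).
Here 2·32.44 + 5·1.65 = 73.13, giving q_2* = 3.8288.
At I' = 252: q_2* = 17.2296. Change: 17.2296 − 3.8288 = 13.4008.

Δq_2* = 13.4008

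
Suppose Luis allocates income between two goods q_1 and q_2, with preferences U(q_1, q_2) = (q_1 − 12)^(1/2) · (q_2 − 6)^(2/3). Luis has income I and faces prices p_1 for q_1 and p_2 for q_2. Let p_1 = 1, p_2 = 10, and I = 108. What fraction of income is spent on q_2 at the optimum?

share on q_2 = 0.746

Let q_1' = q_1−12, q_2' = q_2−6. MRS = (3/4)·q_2'/q_1' = p_1/p_2.
Substituting into the budget: q_1* = 12 + 3/7·(I − 12·p_1 − 6·p_2)/p_1, and q_2* = 6 + 4/7·(…)/p_2.
Discretionary income = 108 − 12·1 − 6·10 = 36; q_1* = 12 + 3/7·36/1 = 27.4286; q_2* = 6 + 4/7·36/10 = 8.0571.
Expenditure on q_2: 10·8.0571 = 80.5714; share = 0.746.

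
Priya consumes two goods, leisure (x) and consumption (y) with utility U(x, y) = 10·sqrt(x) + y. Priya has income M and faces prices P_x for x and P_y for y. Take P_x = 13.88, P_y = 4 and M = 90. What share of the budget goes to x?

MU_x = 5/√x, MU_y = 1. Tangency: 5/√x = P_x/P_y.
Solve: √x = 5·P_y/P_x, so x*(P_x,P_y) = (5·P_y/P_x)², and y* = (M − P_x·x*)/P_y.
Plugging in: x* = (5·4/13.88)² = 2.0763, y* = 15.2954.
Expenditure on x: 13.88·2.0763 = 28.8184; share = 0.3202.

share on x = 0.3202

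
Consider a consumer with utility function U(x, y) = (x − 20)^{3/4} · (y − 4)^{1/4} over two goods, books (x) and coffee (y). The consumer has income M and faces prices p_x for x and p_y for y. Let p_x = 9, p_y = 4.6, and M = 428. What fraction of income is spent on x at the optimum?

share on x = 0.8229

This is Cobb-Douglas in (x−20, y−4): tangency gives 0.75·p_y·(y−4) = 0.25·p_x·(x−20).
Substituting into the budget: x* = 20 + 0.75·(M − 20·p_x − 4·p_y)/p_x, and y* = 4 + 0.25·(…)/p_y.
Discretionary income = 428 − 20·9 − 4·4.6 = 229.6; x* = 20 + 0.75·229.6/9 = 39.1333; y* = 4 + 0.25·229.6/4.6 = 16.4783.
Expenditure on x: 9·39.1333 = 352.2; share = 0.8229.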